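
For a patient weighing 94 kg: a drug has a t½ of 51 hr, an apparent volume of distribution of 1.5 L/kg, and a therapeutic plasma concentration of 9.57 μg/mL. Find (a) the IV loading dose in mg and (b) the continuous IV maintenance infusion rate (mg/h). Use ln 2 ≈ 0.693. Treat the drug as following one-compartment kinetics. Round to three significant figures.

(a) 1350 mg; (b) 18.3 mg/h

Total Vd = 1.5 × 94 = 141.0 L
LD = Vd × C = 141.0 × 9.57 = 1349 mg
CL = 0.693 × Vd / t½ = 0.693 × 141.0 / 51 = 1.916 L/h
Infusion rate = CL × Css = 1.916 × 9.57 = 18.34 mg/h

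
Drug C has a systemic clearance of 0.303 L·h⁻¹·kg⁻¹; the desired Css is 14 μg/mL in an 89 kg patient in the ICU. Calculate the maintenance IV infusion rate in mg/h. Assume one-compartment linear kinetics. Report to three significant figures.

CL = 0.303 L·h⁻¹·kg⁻¹ × 89 kg = 26.97 L/h
Rate = CL × Css = 26.97 × 14 = 377.6 mg/h

378 mg/h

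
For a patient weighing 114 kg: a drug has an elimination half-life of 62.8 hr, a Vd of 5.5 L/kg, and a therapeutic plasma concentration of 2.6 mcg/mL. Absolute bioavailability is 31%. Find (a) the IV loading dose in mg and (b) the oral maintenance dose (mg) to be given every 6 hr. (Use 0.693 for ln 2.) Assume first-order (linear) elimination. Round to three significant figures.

Vd = 5.5 L/kg × 114 kg = 627.0 L
LD = Vd × C = 627.0 × 2.6 = 1630 mg
CL = 0.693 × Vd / t½ = 0.693 × 627.0 / 62.8 = 6.919 L/h
D = CL × Css × τ / F = 6.919 × 2.6 × 6 / 0.31 = 348.2 mg

(a) 1630 mg; (b) 348 mg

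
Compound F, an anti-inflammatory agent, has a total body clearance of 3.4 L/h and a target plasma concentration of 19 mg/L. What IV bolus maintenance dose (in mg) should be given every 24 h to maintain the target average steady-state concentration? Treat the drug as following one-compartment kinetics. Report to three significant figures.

1550 mg

D = CL × Css × τ = 3.400 × 19 × 24 = 1550 mg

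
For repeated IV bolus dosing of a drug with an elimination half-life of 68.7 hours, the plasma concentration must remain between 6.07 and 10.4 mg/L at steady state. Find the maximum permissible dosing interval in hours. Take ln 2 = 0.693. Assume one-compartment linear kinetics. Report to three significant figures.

53.4 h

k = 0.693 / t½ = 0.693 / 68.7 = 0.01009 h⁻¹
Between IV bolus doses, concentration decays as C = C₀·e^(−kτ), so C_peak/C_trough = e^(kτ).
τ_max = ln(C_peak/C_trough) / k = ln(10.4/6.07) / 0.01009 = 0.5384 / 0.01009 = 53.36 h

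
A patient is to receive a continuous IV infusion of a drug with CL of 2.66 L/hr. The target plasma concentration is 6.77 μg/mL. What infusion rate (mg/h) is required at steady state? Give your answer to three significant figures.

18.0 mg/h

At steady state, infusion rate equals elimination rate: rate in = CL × Css.
Infusion rate = CL · Css = 2.660 L/h × 6.77 mg/L = 18.01 mg/h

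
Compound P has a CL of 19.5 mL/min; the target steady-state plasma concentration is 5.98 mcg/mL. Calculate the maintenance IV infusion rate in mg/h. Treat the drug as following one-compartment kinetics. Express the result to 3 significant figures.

Convert clearance: 19.5 mL/min × 60 min/h ÷ 1000 mL/L = 1.170 L/h
Infusion rate = CL · Css = 1.170 L/h × 5.98 mg/L = 6.997 mg/h

7.00 mg/h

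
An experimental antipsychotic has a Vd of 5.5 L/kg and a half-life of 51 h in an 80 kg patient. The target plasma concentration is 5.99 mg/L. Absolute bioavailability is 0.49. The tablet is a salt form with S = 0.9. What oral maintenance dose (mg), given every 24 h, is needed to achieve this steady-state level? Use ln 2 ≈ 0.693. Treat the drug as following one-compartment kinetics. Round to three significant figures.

1950 mg

Vd(total) = 80 kg × 5.5 L/kg = 440.0 L
k = 0.693/51 = 0.01359 h⁻¹, so CL = k·Vd = 0.01359 × 440.0 = 5.980 L/h
D = CL × Css × τ / F / S = 5.980 × 5.99 × 24 / 0.49 / 0.9 = 1949 mg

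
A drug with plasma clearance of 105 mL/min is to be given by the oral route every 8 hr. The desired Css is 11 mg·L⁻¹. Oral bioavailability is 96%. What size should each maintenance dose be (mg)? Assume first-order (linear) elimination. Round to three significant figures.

578 mg

CL = 105 mL/min × 60/1000 = 6.300 L/h
D = CL × Css × τ / F = 6.300 × 11 × 8 / 0.96 = 577.5 mg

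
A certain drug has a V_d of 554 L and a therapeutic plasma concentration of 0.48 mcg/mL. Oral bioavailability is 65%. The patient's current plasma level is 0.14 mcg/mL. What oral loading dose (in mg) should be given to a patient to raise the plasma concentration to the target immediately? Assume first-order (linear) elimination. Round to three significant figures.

Concentration deficit ΔC = 0.48 − 0.14 = 0.3400 mg/L
LD = Vd × ΔC / F = 554.0 × 0.3400 / 0.65 = 289.8 mg

290 mg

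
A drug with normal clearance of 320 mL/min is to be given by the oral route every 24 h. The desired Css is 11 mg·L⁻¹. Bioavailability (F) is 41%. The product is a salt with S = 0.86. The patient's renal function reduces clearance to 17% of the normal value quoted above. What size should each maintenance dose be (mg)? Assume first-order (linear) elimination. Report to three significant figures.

2440 mg

Convert clearance: 320 mL/min × 60 min/h ÷ 1000 mL/L = 19.20 L/h
Patient clearance = 0.17 × 19.20 = 3.264 L/h
D = CL × Css × τ / F / S = 3.264 × 11 × 24 / 0.41 / 0.86 = 2444 mg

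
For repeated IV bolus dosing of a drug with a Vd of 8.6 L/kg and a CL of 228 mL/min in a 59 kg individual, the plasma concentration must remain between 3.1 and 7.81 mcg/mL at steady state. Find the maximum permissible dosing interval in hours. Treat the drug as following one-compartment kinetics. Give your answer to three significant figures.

34.3 h

Vd = 8.6 L/kg × 59 kg = 507.4 L
CL = 228 mL/min = 228 × 0.06 = 13.68 L/h
k = CL / Vd = 13.68 / 507.4 = 0.02696 h⁻¹
Between IV bolus doses, concentration decays as C = C₀·e^(−kτ), so C_peak/C_trough = e^(kτ).
τ_max = ln(C_peak/C_trough) / k = ln(7.81/3.1) / 0.02696 = 0.9240 / 0.02696 = 34.27 h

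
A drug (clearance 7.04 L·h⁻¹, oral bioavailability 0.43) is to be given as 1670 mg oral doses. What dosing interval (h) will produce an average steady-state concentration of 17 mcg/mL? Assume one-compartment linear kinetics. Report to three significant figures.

F·D/τ = CL·Css → τ = F·D / (CL·Css).
τ = 0.43 × 1670 / (7.04 × 17) = 6.000 h

6.00 h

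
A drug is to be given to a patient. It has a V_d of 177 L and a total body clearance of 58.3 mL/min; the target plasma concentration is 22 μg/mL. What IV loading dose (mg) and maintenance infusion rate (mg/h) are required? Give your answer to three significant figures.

LD = Vd · C_target = 177.0 × 22 = 3894 mg
Convert clearance: 58.3 mL/min × 60 min/h ÷ 1000 mL/L = 3.498 L/h
Infusion rate = 3.498 L/h × 22 mg/L = 76.96 mg/h

(a) 3890 mg; (b) 77.0 mg/h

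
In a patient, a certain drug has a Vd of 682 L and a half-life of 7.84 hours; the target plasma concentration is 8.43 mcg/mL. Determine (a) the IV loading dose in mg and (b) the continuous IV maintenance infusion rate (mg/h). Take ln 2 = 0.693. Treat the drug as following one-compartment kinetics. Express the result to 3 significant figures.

LD = Vd × C = 682.0 × 8.43 = 5749 mg
CL = 0.693 × Vd / t½ = 0.693 × 682.0 / 7.84 = 60.28 L/h
Infusion rate = CL × Css = 60.28 × 8.43 = 508.2 mg/h

(a) 5750 mg; (b) 508 mg/h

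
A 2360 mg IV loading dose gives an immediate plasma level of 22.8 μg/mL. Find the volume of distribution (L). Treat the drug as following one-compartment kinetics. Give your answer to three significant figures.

Immediately after an IV bolus, C₀ = Dose / Vd, so Vd = Dose / C₀.
Vd = 2360 / 22.8 = 103.5 L

104 L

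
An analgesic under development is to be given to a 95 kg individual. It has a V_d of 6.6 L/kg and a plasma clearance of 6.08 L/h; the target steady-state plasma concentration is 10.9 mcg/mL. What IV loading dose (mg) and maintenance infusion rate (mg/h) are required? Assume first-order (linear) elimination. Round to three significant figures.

Vd(total) = 95 kg × 6.6 L/kg = 627.0 L
Loading: fill Vd to C_target → 627.0 L × 10.9 mg/L = 6834 mg
Maintenance infusion rate = CL × Css = 6.080 × 10.9 = 66.27 mg/h

(a) 6830 mg; (b) 66.3 mg/h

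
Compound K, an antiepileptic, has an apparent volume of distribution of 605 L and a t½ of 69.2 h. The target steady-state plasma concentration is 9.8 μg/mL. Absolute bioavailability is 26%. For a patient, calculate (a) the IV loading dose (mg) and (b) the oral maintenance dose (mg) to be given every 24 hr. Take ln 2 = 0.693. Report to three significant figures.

(a) 5930 mg; (b) 5480 mg

LD = Vd × C = 605.0 × 9.8 = 5929 mg
CL = 0.693 × Vd / t½ = 0.693 × 605.0 / 69.2 = 6.059 L/h
D = CL × Css × τ / F = 6.059 × 9.8 × 24 / 0.26 = 5481 mg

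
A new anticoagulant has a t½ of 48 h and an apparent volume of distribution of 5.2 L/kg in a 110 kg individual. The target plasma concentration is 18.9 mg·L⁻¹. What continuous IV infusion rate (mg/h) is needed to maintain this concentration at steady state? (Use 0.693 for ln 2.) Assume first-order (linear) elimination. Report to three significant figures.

156 mg/h

Vd = 5.2 L/kg × 110 kg = 572.0 L
CL = ln 2 · Vd / t½ = 0.693 × 572.0 / 48 = 8.258 L/h
Infusion rate = CL × Css = 8.258 × 18.9 = 156.1 mg/h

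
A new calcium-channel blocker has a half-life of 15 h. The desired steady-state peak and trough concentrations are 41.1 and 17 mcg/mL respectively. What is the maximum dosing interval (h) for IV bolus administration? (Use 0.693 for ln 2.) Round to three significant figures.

k = 0.693 / t½ = 0.693 / 15 = 0.04620 h⁻¹
Between IV bolus doses, concentration decays as C = C₀·e^(−kτ), so C_peak/C_trough = e^(kτ).
τ_max = ln(C_peak/C_trough) / k = ln(41.1/17) / 0.04620 = 0.8828 / 0.04620 = 19.11 h

19.1 h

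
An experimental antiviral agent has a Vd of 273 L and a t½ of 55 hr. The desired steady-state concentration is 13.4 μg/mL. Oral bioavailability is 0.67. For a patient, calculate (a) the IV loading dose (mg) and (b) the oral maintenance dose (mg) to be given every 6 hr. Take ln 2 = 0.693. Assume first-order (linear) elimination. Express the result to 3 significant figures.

LD = Vd × C = 273.0 × 13.4 = 3658 mg
CL = 0.693 × Vd / t½ = 0.693 × 273.0 / 55 = 3.440 L/h
D = CL × Css × τ / F = 3.440 × 13.4 × 6 / 0.67 = 412.8 mg

(a) 3660 mg; (b) 413 mg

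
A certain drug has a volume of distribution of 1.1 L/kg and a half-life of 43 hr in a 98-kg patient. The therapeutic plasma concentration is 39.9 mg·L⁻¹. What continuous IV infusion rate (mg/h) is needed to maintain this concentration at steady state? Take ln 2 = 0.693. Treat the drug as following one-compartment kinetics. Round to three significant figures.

Vd(total) = 98 kg × 1.1 L/kg = 107.8 L
CL = ln 2 · Vd / t½ = 0.693 × 107.8 / 43 = 1.737 L/h
Infusion rate = CL × Css = 1.737 × 39.9 = 69.31 mg/h

69.3 mg/h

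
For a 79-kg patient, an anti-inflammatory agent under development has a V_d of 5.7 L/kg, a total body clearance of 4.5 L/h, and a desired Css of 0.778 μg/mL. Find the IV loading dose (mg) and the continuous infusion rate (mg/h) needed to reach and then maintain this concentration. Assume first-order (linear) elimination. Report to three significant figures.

Vd = 5.7 L/kg × 79 kg = 450.3 L
LD = Vd · C_target = 450.3 × 0.778 = 350.3 mg
Maintenance infusion rate = CL × Css = 4.500 × 0.778 = 3.501 mg/h

(a) 350 mg; (b) 3.50 mg/h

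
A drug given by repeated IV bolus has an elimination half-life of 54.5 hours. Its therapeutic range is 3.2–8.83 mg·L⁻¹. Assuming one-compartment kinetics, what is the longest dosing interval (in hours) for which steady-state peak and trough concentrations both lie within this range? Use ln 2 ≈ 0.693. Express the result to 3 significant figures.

79.8 h

k = 0.693 / t½ = 0.693 / 54.5 = 0.01272 h⁻¹
Between IV bolus doses, concentration decays as C = C₀·e^(−kτ), so C_peak/C_trough = e^(kτ).
τ_max = ln(C_peak/C_trough) / k = ln(8.83/3.2) / 0.01272 = 1.015 / 0.01272 = 79.80 h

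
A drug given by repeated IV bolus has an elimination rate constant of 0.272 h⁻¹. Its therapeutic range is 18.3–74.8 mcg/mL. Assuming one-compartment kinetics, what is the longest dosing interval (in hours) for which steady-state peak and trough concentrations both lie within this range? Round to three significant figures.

Between IV bolus doses, concentration decays as C = C₀·e^(−kτ), so C_peak/C_trough = e^(kτ).
τ_max = ln(C_peak/C_trough) / k = ln(74.8/18.3) / 0.2720 = 1.408 / 0.2720 = 5.176 h

5.18 h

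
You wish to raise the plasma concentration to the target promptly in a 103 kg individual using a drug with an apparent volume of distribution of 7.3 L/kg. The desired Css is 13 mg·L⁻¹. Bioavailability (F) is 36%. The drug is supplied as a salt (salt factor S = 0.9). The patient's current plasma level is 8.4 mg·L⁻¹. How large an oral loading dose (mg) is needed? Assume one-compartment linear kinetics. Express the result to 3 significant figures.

Vd(total) = 103 kg × 7.3 L/kg = 751.9 L
Concentration deficit ΔC = 13 − 8.4 = 4.600 mg/L
LD = Vd × ΔC / F / S = 751.9 × 4.600 / 0.36 / 0.9 = 10680 mg

10700 mg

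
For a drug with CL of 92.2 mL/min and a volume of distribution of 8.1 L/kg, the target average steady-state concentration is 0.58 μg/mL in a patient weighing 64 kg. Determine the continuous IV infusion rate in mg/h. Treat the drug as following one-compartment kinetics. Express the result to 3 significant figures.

3.21 mg/h

CL = 92.2 mL/min = 92.2 × 0.06 = 5.532 L/h
At steady state, infusion rate equals elimination rate: rate in = CL × Css.
R₀ = 5.532 × 0.58 = 3.209 mg/h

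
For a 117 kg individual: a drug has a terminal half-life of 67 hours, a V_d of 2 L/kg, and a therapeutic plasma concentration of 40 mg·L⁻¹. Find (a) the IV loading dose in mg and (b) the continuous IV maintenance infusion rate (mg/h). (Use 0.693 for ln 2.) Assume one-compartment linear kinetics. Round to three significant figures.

(a) 9360 mg; (b) 96.8 mg/h

Vd(total) = 117 kg × 2 L/kg = 234.0 L
LD = Vd × C = 234.0 × 40 = 9360 mg
CL = 0.693 × Vd / t½ = 0.693 × 234.0 / 67 = 2.420 L/h
Infusion rate = CL × Css = 2.420 × 40 = 96.80 mg/h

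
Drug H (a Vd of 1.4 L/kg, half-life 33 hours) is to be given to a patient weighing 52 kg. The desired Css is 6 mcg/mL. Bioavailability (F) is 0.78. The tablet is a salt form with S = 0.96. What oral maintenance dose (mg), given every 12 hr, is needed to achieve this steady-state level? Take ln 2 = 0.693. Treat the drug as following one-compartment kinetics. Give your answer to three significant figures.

Vd(total) = 52 kg × 1.4 L/kg = 72.80 L
k = 0.693/33 = 0.02100 h⁻¹, so CL = k·Vd = 0.02100 × 72.80 = 1.529 L/h
D = CL × Css × τ / F / S = 1.529 × 6 × 12 / 0.78 / 0.96 = 147.0 mg

147 mg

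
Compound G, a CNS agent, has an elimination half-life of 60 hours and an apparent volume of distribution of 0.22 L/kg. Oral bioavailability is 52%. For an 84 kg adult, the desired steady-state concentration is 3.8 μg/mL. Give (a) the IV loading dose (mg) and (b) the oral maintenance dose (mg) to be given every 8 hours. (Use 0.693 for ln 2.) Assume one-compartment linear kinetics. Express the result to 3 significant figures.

Total Vd = 0.22 × 84 = 18.48 L
LD = Vd × C = 18.48 × 3.8 = 70.22 mg
CL = 0.693 × Vd / t½ = 0.693 × 18.48 / 60 = 0.2134 L/h
D = CL × Css × τ / F = 0.2134 × 3.8 × 8 / 0.52 = 12.48 mg

(a) 70.2 mg; (b) 12.5 mg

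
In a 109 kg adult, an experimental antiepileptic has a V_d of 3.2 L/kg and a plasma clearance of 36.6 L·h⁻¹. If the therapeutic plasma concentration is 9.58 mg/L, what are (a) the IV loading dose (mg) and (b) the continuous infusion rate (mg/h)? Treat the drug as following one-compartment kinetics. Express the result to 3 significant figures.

(a) 3340 mg; (b) 351 mg/h

Vd(total) = 109 kg × 3.2 L/kg = 348.8 L
LD = Vd · C_target = 348.8 × 9.58 = 3342 mg
Infusion rate = 36.60 L/h × 9.58 mg/L = 350.6 mg/h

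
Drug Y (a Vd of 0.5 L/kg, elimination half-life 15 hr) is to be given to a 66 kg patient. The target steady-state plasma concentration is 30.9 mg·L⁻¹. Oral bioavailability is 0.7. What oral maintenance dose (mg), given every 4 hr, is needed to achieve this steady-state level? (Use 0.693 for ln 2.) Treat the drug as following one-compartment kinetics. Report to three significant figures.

Vd = 0.5 L/kg × 66 kg = 33.00 L
CL = 0.693 × Vd / t½ = 0.693 × 33.00 / 15 = 1.525 L/h
D = CL × Css × τ / F = 1.525 × 30.9 × 4 / 0.7 = 269.3 mg

269 mg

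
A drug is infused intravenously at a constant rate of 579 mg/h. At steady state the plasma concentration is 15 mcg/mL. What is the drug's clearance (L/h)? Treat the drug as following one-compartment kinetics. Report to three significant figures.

38.6 L/h

At steady state, infusion rate = CL × Css, so CL = rate / Css.
CL = 579 / 15 = 38.60 L/h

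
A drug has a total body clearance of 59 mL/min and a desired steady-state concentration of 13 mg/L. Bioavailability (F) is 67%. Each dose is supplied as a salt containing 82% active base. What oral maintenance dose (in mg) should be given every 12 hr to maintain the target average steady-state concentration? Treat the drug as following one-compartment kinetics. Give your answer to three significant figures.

CL = 59 mL/min × 60/1000 = 3.540 L/h
D = CL × Css × τ / F / S = 3.540 × 13 × 12 / 0.67 / 0.82 = 1005 mg

1010 mg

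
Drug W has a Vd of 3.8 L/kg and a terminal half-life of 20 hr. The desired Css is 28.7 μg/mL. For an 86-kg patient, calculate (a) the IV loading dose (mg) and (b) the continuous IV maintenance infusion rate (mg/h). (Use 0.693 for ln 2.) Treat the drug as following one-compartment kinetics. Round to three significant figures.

(a) 9380 mg; (b) 325 mg/h

Vd(total) = 86 kg × 3.8 L/kg = 326.8 L
LD = Vd × C = 326.8 × 28.7 = 9379 mg
CL = 0.693 × Vd / t½ = 0.693 × 326.8 / 20 = 11.32 L/h
Infusion rate = CL × Css = 11.32 × 28.7 = 324.9 mg/h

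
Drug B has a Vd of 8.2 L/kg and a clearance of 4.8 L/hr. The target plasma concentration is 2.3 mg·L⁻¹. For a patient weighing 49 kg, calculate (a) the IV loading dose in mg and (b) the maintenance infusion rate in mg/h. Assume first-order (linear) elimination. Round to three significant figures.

(a) 924 mg; (b) 11.0 mg/h

Vd = 8.2 L/kg × 49 kg = 401.8 L
Loading dose = Vd × C = 401.8 × 2.3 = 924.1 mg
Maintenance: replace elimination → rate = CL × Css = 4.800 × 2.3 = 11.04 mg/h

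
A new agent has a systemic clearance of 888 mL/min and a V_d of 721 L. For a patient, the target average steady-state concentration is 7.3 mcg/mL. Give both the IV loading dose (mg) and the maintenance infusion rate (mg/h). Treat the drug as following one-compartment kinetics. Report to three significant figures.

(a) 5260 mg; (b) 389 mg/h

LD = Vd · C_target = 721.0 × 7.3 = 5263 mg
CL = 888 mL/min × 60/1000 = 53.28 L/h
Infusion rate = 53.28 L/h × 7.3 mg/L = 388.9 mg/h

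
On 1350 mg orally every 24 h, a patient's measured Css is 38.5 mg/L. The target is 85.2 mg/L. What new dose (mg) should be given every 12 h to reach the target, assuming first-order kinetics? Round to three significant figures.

1490 mg

For first-order elimination, Css ∝ F·D/(CL·τ); F and CL are unchanged, so Css ∝ D/τ.
D₂ = D₁ × (Css,target / Css,current) × (τ₂/τ₁) = 1350 × (85.2/38.5) × (12/24) = 1494 mg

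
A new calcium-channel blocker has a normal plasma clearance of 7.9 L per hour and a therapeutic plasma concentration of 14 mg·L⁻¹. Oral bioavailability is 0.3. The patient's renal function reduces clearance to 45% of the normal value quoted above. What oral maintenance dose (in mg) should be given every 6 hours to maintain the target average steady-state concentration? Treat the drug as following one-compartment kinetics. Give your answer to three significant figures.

Patient clearance = 0.45 × 7.900 = 3.555 L/h
D = CL × Css × τ / F = 3.555 × 14 × 6 / 0.3 = 995.4 mg

995 mg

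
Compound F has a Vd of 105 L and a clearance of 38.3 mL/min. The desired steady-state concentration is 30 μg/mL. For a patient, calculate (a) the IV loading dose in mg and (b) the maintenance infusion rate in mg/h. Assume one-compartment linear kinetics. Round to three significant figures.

LD = Vd · C_target = 105.0 × 30 = 3150 mg
CL = 38.3 mL/min = 38.3 × 0.06 = 2.298 L/h
Maintenance infusion rate = CL × Css = 2.298 × 30 = 68.94 mg/h

(a) 3150 mg; (b) 68.9 mg/h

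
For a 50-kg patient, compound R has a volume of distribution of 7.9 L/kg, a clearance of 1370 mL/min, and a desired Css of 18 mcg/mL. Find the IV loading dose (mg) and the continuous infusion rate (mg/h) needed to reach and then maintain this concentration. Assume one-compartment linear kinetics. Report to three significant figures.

Vd(total) = 50 kg × 7.9 L/kg = 395.0 L
Loading dose = Vd × C = 395.0 × 18 = 7110 mg
CL = 1370 mL/min × 60/1000 = 82.20 L/h
Maintenance: replace elimination → rate = CL × Css = 82.20 × 18 = 1480 mg/h

(a) 7110 mg; (b) 1480 mg/h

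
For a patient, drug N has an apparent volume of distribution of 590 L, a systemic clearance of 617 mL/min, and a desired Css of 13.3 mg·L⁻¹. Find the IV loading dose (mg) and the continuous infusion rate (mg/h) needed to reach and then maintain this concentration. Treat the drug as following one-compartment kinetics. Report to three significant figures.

(a) 7850 mg; (b) 492 mg/h

Loading: fill Vd to C_target → 590.0 L × 13.3 mg/L = 7847 mg
CL = 617 mL/min = 617 × 0.06 = 37.02 L/h
Maintenance infusion rate = CL × Css = 37.02 × 13.3 = 492.4 mg/h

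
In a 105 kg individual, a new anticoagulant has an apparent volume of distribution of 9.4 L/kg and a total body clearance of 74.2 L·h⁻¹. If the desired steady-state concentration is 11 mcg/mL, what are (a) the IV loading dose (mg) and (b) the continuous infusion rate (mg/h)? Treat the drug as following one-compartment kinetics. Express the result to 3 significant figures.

(a) 10900 mg; (b) 816 mg/h

Vd(total) = 105 kg × 9.4 L/kg = 987.0 L
Loading: fill Vd to C_target → 987.0 L × 11 mg/L = 10860 mg
Maintenance: replace elimination → rate = CL × Css = 74.20 × 11 = 816.2 mg/h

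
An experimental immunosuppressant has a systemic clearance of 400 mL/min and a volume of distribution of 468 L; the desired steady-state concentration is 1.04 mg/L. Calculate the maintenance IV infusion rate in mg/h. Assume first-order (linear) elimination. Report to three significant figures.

25.0 mg/h

CL = 400 mL/min = 400 × 0.06 = 24.00 L/h
Rate = CL × Css = 24.00 × 1.04 = 24.96 mg/h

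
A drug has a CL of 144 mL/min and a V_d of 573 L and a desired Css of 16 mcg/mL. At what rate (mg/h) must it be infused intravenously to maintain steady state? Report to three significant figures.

CL = 144 mL/min = 144 × 0.06 = 8.640 L/h
Rate = CL × Css = 8.640 × 16 = 138.2 mg/h

138 mg/h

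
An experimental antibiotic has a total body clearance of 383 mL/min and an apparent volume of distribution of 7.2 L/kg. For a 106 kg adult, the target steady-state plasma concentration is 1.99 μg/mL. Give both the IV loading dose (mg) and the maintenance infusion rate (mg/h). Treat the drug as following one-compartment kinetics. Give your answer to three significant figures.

(a) 1520 mg; (b) 45.7 mg/h

Vd = 7.2 L/kg × 106 kg = 763.2 L
Loading dose = Vd × C = 763.2 × 1.99 = 1519 mg
CL = 383 mL/min = 383 × 0.06 = 22.98 L/h
Maintenance infusion rate = CL × Css = 22.98 × 1.99 = 45.73 mg/h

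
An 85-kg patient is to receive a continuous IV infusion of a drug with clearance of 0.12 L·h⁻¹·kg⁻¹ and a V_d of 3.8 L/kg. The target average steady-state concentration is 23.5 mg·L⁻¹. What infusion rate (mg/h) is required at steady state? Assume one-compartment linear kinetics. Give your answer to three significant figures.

240 mg/h

CL = 0.12 L·h⁻¹·kg⁻¹ × 85 kg = 10.20 L/h
Rate = CL × Css = 10.20 × 23.5 = 239.7 mg/h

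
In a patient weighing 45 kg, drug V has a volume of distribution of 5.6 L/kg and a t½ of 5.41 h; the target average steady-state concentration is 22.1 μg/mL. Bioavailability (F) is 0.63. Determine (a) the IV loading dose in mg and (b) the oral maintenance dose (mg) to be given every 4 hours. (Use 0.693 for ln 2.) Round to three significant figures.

Total Vd = 5.6 × 45 = 252.0 L
LD = Vd × C = 252.0 × 22.1 = 5569 mg
CL = 0.693 × Vd / t½ = 0.693 × 252.0 / 5.41 = 32.28 L/h
D = CL × Css × τ / F = 32.28 × 22.1 × 4 / 0.63 = 4529 mg

(a) 5570 mg; (b) 4530 mg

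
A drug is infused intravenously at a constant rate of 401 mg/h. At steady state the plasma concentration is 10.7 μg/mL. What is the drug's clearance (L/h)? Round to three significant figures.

37.5 L/h

At steady state, infusion rate = CL × Css, so CL = rate / Css.
CL = 401 / 10.7 = 37.48 L/h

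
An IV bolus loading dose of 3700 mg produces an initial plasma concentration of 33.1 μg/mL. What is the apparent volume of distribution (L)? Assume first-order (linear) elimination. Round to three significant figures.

112 L

Immediately after an IV bolus, C₀ = Dose / Vd, so Vd = Dose / C₀.
Vd = 3700 / 33.1 = 111.8 L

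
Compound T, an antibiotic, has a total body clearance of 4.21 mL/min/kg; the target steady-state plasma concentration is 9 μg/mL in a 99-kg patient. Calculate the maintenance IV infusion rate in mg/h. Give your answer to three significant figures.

CL = 4.21 mL/min/kg × 99 kg = 416.8 mL/min = 416.8 × 60/1000 = 25.01 L/h
At steady state, infusion rate equals elimination rate: rate in = CL × Css.
Infusion rate = CL · Css = 25.01 L/h × 9 mg/L = 225.1 mg/h

225 mg/h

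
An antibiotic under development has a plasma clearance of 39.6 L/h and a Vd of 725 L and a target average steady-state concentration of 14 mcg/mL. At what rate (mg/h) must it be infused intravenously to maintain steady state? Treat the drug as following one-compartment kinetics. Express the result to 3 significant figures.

At steady state, infusion rate equals elimination rate: rate in = CL × Css.
Rate = CL × Css = 39.60 × 14 = 554.4 mg/h

554 mg/h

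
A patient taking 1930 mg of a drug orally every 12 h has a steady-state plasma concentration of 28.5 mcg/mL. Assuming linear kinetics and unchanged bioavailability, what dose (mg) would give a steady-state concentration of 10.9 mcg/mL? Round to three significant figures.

738 mg

For first-order elimination, Css ∝ F·D/(CL·τ); F and CL are unchanged, so Css ∝ D/τ.
D₂ = D₁ × (Css,target / Css,current) = 1930 × 10.9/28.5 = 738.1 mg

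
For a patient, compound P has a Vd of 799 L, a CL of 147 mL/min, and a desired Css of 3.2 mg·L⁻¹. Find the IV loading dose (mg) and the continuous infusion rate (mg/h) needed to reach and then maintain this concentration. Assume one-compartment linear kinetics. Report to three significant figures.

(a) 2560 mg; (b) 28.2 mg/h

Loading dose = Vd × C = 799.0 × 3.2 = 2557 mg
CL = 147 mL/min = 147 × 0.06 = 8.820 L/h
Maintenance infusion rate = CL × Css = 8.820 × 3.2 = 28.22 mg/h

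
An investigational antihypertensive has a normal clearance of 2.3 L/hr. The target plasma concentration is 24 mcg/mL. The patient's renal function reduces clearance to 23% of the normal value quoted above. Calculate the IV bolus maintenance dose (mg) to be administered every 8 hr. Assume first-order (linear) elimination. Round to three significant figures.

Patient clearance = 0.23 × 2.300 = 0.5290 L/h
D = CL × Css × τ = 0.5290 × 24 × 8 = 101.6 mg

102 mg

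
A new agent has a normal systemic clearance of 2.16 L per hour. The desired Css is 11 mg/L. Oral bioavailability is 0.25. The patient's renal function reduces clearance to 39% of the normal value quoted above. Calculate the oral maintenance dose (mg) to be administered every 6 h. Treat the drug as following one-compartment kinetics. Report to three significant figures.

222 mg

Patient clearance = 0.39 × 2.160 = 0.8424 L/h
D = CL × Css × τ / F = 0.8424 × 11 × 6 / 0.25 = 222.4 mg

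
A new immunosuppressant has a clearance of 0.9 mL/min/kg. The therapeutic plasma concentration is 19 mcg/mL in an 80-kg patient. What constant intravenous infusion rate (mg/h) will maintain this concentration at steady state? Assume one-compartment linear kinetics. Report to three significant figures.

CL = 0.9 mL/min/kg × 80 kg = 72.00 mL/min = 72.00 × 60/1000 = 4.320 L/h
Rate = CL × Css = 4.320 × 19 = 82.08 mg/h

82.1 mg/h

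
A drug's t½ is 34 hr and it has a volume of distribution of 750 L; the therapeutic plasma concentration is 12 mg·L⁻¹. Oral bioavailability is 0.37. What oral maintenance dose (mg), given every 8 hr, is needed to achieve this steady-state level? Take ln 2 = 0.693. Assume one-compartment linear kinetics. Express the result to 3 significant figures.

3970 mg

CL = ln 2 · Vd / t½ = 0.693 × 750.0 / 34 = 15.29 L/h
D = CL × Css × τ / F = 15.29 × 12 × 8 / 0.37 = 3967 mg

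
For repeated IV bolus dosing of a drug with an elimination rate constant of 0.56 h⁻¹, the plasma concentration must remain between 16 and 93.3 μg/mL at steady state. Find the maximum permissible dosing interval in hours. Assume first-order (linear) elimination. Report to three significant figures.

3.15 h

Between IV bolus doses, concentration decays as C = C₀·e^(−kτ), so C_peak/C_trough = e^(kτ).
τ_max = ln(C_peak/C_trough) / k = ln(93.3/16) / 0.5600 = 1.763 / 0.5600 = 3.148 h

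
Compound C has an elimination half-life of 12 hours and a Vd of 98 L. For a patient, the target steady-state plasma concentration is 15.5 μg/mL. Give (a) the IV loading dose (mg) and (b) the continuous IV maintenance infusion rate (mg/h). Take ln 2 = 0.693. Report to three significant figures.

(a) 1520 mg; (b) 87.7 mg/h

LD = Vd × C = 98.00 × 15.5 = 1519 mg
CL = 0.693 × Vd / t½ = 0.693 × 98.00 / 12 = 5.660 L/h
Infusion rate = CL × Css = 5.660 × 15.5 = 87.73 mg/h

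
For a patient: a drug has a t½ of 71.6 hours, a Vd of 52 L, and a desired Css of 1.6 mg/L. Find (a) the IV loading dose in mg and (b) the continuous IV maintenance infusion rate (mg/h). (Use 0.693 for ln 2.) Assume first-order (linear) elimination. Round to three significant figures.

(a) 83.2 mg; (b) 0.805 mg/h

LD = Vd × C = 52.00 × 1.6 = 83.20 mg
CL = 0.693 × Vd / t½ = 0.693 × 52.00 / 71.6 = 0.5033 L/h
Infusion rate = CL × Css = 0.5033 × 1.6 = 0.8053 mg/h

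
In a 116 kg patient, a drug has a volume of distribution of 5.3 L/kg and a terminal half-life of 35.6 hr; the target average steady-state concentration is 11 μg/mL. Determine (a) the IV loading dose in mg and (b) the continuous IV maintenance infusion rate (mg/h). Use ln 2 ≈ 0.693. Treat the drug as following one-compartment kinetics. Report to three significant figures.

Vd(total) = 116 kg × 5.3 L/kg = 614.8 L
LD = Vd × C = 614.8 × 11 = 6763 mg
CL = 0.693 × Vd / t½ = 0.693 × 614.8 / 35.6 = 11.97 L/h
Infusion rate = CL × Css = 11.97 × 11 = 131.7 mg/h

(a) 6760 mg; (b) 132 mg/h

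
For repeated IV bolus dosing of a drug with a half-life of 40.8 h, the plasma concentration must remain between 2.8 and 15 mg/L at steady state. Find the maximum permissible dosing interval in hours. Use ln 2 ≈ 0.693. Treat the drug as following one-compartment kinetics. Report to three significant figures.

98.8 h

k = 0.693 / t½ = 0.693 / 40.8 = 0.01699 h⁻¹
Between IV bolus doses, concentration decays as C = C₀·e^(−kτ), so C_peak/C_trough = e^(kτ).
τ_max = ln(C_peak/C_trough) / k = ln(15/2.8) / 0.01699 = 1.678 / 0.01699 = 98.76 h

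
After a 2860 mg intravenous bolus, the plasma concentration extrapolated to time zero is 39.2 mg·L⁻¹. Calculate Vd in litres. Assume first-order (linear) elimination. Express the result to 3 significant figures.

Immediately after an IV bolus, C₀ = Dose / Vd, so Vd = Dose / C₀.
Vd = 2860 / 39.2 = 72.96 L

73.0 L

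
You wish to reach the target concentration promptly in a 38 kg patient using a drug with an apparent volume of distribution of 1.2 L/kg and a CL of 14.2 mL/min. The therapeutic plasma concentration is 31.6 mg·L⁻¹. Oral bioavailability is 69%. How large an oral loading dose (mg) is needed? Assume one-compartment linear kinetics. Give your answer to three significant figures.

2090 mg

Total Vd = 1.2 × 38 = 45.60 L
Loading dose depends on Vd (not clearance): it fills the distribution volume.
LD = Vd × C / F = 45.60 × 31.60 / 0.69 = 2088 mg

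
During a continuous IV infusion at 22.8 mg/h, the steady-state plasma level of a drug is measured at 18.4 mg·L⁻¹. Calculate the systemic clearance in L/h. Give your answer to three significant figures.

1.24 L/h

At steady state, infusion rate = CL × Css, so CL = rate / Css.
CL = 22.8 / 18.4 = 1.239 L/h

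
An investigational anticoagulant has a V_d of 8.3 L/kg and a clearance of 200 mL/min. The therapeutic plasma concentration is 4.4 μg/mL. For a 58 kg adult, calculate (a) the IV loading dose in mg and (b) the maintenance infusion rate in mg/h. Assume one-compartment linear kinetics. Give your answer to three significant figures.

(a) 2120 mg; (b) 52.8 mg/h

Total Vd = 8.3 × 58 = 481.4 L
LD = Vd · C_target = 481.4 × 4.4 = 2118 mg
CL = 200 mL/min × 60/1000 = 12.00 L/h
Infusion rate = 12.00 L/h × 4.4 mg/L = 52.80 mg/h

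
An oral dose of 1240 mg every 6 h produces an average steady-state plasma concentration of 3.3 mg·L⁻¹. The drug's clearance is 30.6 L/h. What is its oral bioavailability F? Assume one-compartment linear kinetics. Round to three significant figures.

0.489

F·D/τ = CL·Css at steady state → F = CL·Css·τ / D.
F = 30.6 × 3.3 × 6 / 1240 = 0.489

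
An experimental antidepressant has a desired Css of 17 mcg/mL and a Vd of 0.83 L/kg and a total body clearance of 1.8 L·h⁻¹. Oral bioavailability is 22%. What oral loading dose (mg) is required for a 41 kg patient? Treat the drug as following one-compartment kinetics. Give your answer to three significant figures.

2630 mg

Vd = 0.83 L/kg × 41 kg = 34.03 L
The loading dose fills Vd to the target concentration.
LD = Vd × C / F = 34.03 × 17.00 / 0.22 = 2630 mg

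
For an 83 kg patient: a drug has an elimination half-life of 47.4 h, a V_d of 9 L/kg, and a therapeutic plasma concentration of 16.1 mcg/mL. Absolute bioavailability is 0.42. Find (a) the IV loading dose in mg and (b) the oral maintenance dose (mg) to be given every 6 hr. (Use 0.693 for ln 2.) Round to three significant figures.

Total Vd = 9 × 83 = 747.0 L
LD = Vd × C = 747.0 × 16.1 = 12030 mg
CL = 0.693 × Vd / t½ = 0.693 × 747.0 / 47.4 = 10.92 L/h
D = CL × Css × τ / F = 10.92 × 16.1 × 6 / 0.42 = 2512 mg

(a) 12000 mg; (b) 2510 mg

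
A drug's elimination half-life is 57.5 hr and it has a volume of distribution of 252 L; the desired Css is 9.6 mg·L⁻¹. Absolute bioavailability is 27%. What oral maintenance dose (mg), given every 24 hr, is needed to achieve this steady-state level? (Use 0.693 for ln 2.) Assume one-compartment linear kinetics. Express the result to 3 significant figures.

CL = ln 2 · Vd / t½ = 0.693 × 252.0 / 57.5 = 3.037 L/h
D = CL × Css × τ / F = 3.037 × 9.6 × 24 / 0.27 = 2592 mg

2590 mg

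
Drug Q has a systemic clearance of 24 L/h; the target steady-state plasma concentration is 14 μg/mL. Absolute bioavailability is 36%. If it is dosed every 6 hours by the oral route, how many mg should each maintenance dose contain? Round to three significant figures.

D = CL × Css × τ / F = 24.00 × 14 × 6 / 0.36 = 5600 mg

5600 mg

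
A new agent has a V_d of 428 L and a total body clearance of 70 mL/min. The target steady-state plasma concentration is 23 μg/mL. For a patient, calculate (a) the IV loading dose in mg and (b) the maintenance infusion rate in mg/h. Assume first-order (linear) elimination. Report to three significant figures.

LD = Vd · C_target = 428.0 × 23 = 9844 mg
Convert clearance: 70 mL/min × 60 min/h ÷ 1000 mL/L = 4.200 L/h
Maintenance: replace elimination → rate = CL × Css = 4.200 × 23 = 96.60 mg/h

(a) 9840 mg; (b) 96.6 mg/h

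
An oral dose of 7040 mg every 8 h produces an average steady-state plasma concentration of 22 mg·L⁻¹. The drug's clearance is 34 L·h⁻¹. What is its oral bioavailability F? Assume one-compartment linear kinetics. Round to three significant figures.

0.850

F·D/τ = CL·Css at steady state → F = CL·Css·τ / D.
F = 34 × 22 × 8 / 7040 = 0.850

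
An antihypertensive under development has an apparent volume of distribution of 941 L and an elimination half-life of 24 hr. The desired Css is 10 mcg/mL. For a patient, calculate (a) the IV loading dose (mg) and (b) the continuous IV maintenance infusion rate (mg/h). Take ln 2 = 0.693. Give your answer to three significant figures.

LD = Vd × C = 941.0 × 10 = 9410 mg
CL = 0.693 × Vd / t½ = 0.693 × 941.0 / 24 = 27.17 L/h
Infusion rate = CL × Css = 27.17 × 10 = 271.7 mg/h

(a) 9410 mg; (b) 272 mg/h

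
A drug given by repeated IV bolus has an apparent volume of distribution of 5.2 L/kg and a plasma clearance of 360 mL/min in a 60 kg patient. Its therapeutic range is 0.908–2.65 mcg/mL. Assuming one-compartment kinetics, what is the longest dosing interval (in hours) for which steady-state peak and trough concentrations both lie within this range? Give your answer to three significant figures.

15.5 h

Vd = 5.2 L/kg × 60 kg = 312.0 L
Convert clearance: 360 mL/min × 60 min/h ÷ 1000 mL/L = 21.60 L/h
k = CL / Vd = 21.60 / 312.0 = 0.06923 h⁻¹
Between IV bolus doses, concentration decays as C = C₀·e^(−kτ), so C_peak/C_trough = e^(kτ).
τ_max = ln(C_peak/C_trough) / k = ln(2.65/0.908) / 0.06923 = 1.071 / 0.06923 = 15.47 h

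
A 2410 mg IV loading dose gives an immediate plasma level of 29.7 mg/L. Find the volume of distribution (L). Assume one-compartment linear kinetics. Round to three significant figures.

81.1 L

Immediately after an IV bolus, C₀ = Dose / Vd, so Vd = Dose / C₀.
Vd = 2410 / 29.7 = 81.14 L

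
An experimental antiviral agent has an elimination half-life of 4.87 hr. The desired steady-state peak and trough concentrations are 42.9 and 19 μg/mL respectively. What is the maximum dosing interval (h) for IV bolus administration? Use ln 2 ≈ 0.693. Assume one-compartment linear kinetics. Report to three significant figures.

k = 0.693 / t½ = 0.693 / 4.87 = 0.1423 h⁻¹
Between IV bolus doses, concentration decays as C = C₀·e^(−kτ), so C_peak/C_trough = e^(kτ).
τ_max = ln(C_peak/C_trough) / k = ln(42.9/19) / 0.1423 = 0.8144 / 0.1423 = 5.723 h

5.72 h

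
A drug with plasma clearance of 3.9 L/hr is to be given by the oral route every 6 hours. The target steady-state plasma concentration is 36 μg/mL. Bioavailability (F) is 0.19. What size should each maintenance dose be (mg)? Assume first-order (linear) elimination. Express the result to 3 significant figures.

D = CL × Css × τ / F = 3.900 × 36 × 6 / 0.19 = 4434 mg

4430 mg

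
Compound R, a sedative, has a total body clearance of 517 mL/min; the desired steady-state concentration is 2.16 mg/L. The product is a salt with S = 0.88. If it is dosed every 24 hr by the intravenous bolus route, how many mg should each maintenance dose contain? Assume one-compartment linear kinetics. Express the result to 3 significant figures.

1830 mg

CL = 517 mL/min = 517 × 0.06 = 31.02 L/h
D = CL × Css × τ / S = 31.02 × 2.16 × 24 / 0.88 = 1827 mg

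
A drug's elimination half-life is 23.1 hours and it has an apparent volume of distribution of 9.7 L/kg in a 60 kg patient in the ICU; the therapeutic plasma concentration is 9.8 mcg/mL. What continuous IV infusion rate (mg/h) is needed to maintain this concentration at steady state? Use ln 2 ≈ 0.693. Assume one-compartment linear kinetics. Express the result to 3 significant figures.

171 mg/h

Vd(total) = 60 kg × 9.7 L/kg = 582.0 L
CL = ln 2 · Vd / t½ = 0.693 × 582.0 / 23.1 = 17.46 L/h
Infusion rate = CL × Css = 17.46 × 9.8 = 171.1 mg/h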